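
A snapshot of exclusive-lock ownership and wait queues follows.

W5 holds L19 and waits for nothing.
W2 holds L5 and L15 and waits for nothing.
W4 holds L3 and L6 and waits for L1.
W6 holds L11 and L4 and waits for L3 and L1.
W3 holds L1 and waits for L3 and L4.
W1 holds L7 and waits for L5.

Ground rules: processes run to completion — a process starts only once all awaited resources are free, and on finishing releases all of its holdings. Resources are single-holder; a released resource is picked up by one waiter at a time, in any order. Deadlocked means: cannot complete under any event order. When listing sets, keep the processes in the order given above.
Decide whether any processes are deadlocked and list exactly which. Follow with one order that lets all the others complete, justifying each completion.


Deadlocked set: W4, W6 and W3.
Key observation: the wait chain closes on itself along W4 -> W3 -> W4; W6 is caught in further circular waits.
The rest can finish in the order W5, W2, W1.
Verifying each step:
  W5 waits on nothing -> runs at once and releases L19
  W2 waits on nothing -> runs at once and releases L5 and L15
  run W1 (all its waits — L5 — are resolved); releases L7


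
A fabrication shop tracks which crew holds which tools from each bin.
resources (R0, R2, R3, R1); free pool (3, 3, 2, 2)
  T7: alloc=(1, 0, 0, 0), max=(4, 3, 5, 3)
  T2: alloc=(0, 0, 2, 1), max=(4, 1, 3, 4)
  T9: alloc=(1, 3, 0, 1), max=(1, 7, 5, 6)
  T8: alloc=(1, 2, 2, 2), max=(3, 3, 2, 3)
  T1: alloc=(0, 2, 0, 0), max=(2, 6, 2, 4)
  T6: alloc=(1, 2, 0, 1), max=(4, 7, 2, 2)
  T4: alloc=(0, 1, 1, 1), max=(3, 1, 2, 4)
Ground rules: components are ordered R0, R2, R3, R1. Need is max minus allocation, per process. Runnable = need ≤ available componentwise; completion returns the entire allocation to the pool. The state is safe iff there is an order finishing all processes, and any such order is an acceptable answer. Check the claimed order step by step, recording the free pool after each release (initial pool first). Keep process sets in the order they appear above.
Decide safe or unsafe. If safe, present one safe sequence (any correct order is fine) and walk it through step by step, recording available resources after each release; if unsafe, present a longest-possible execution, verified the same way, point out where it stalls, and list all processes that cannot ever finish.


The state is SAFE; one workable sequence: T8, T2, T1, T7, T9, T4, T6.
Key observation: reading the order forward, T2 is the first process whose need (4, 1, 1, 3) meets the free pool (4, 5, 4, 4) exactly on a resource it requests.
Check, step by step:
  pool = (3, 3, 2, 2)
  run T8 (needs (2, 1, 0, 1), free (3, 3, 2, 2)); after release of (1, 2, 2, 2) the pool is (4, 5, 4, 4)
  run T2 (needs (4, 1, 1, 3), free (4, 5, 4, 4)); after release of (0, 0, 2, 1) the pool is (4, 5, 6, 5)
  run T1 (needs (2, 4, 2, 4), free (4, 5, 6, 5)); after release of (0, 2, 0, 0) the pool is (4, 7, 6, 5)
  run T7 (needs (3, 3, 5, 3), free (4, 7, 6, 5)); after release of (1, 0, 0, 0) the pool is (5, 7, 6, 5)
  run T9 (needs (0, 4, 5, 5), free (5, 7, 6, 5)); after release of (1, 3, 0, 1) the pool is (6, 10, 6, 6)
  run T4 (needs (3, 0, 1, 3), free (6, 10, 6, 6)); after release of (0, 1, 1, 1) the pool is (6, 11, 7, 7)
  run T6 (needs (3, 5, 2, 1), free (6, 11, 7, 7)); after release of (1, 2, 0, 1) the pool is (7, 13, 7, 8)


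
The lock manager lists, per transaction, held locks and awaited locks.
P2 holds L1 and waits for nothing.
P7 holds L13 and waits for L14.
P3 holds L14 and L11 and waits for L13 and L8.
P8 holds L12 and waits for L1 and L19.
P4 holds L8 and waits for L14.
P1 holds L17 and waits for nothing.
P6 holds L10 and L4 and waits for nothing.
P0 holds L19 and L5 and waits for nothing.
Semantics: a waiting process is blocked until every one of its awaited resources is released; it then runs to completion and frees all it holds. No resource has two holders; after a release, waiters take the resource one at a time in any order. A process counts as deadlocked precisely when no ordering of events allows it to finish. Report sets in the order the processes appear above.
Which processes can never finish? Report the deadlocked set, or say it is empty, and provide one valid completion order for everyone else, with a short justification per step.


The deadlocked set is P7, P3 and P4.
Key observation: P7 -> P3 -> P7 is a circular wait — nothing in it can go first; P4 is caught in further circular waits.
The rest can finish in the order P2, P1, P6, P0, P8.
Step-by-step check:
  P2: no waits; runs immediately, freeing L1
  P1: no waits; runs immediately, freeing L17
  P6: no waits; runs immediately, freeing L10 and L4
  P0: no waits; runs immediately, freeing L19 and L5
  run P8 (all its waits — L1 and L19 — are resolved); releases L12


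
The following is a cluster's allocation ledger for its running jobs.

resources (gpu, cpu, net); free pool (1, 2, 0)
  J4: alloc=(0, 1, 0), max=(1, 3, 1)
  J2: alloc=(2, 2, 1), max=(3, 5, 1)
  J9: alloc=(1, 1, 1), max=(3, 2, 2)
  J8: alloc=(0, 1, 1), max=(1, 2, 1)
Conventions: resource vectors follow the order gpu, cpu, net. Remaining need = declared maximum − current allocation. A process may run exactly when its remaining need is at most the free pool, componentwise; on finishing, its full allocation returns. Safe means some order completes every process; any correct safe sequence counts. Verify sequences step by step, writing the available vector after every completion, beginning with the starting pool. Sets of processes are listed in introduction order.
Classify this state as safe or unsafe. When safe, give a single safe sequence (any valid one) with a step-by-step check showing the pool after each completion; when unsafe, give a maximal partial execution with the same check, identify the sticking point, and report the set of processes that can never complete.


SAFE — a valid safe sequence is J8, J4, J2, J9.
Key observation: at J8 the run first touches a limit — (1, 1, 0) against (1, 2, 0), exact on a resource it actually requests.
Step-by-step check:
  pool = (1, 2, 0)
  run J8 (needs (1, 1, 0), free (1, 2, 0)); after release of (0, 1, 1) the pool is (1, 3, 1)
  run J4 (needs (1, 2, 1), free (1, 3, 1)); after release of (0, 1, 0) the pool is (1, 4, 1)
  run J2 (needs (1, 3, 0), free (1, 4, 1)); after release of (2, 2, 1) the pool is (3, 6, 2)
  run J9 (needs (2, 1, 1), free (3, 6, 2)); after release of (1, 1, 1) the pool is (4, 7, 3)


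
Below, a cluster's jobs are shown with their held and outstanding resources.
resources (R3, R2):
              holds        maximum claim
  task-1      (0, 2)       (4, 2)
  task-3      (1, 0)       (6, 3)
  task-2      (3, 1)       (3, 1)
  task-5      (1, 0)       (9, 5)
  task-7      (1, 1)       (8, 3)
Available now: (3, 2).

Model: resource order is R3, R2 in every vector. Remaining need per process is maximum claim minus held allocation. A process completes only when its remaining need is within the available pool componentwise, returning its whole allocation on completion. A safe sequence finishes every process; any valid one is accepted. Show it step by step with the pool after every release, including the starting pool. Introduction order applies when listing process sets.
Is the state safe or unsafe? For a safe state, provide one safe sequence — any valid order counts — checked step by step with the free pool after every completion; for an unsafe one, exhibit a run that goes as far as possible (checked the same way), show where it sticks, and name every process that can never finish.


SAFE. One safe sequence: task-2, task-3, task-1, task-7, task-5.
Key observation: at task-3 the run first touches a limit — (5, 3) against (6, 3), exact on a resource it actually requests.
Verifying each step:
  pool = (3, 2)
  run task-2 (needs (0, 0), free (3, 2)); after release of (3, 1) the pool is (6, 3)
  run task-3 (needs (5, 3), free (6, 3)); after release of (1, 0) the pool is (7, 3)
  run task-1 (needs (4, 0), free (7, 3)); after release of (0, 2) the pool is (7, 5)
  run task-7 (needs (7, 2), free (7, 5)); after release of (1, 1) the pool is (8, 6)
  run task-5 (needs (8, 5), free (8, 6)); after release of (1, 0) the pool is (9, 6)


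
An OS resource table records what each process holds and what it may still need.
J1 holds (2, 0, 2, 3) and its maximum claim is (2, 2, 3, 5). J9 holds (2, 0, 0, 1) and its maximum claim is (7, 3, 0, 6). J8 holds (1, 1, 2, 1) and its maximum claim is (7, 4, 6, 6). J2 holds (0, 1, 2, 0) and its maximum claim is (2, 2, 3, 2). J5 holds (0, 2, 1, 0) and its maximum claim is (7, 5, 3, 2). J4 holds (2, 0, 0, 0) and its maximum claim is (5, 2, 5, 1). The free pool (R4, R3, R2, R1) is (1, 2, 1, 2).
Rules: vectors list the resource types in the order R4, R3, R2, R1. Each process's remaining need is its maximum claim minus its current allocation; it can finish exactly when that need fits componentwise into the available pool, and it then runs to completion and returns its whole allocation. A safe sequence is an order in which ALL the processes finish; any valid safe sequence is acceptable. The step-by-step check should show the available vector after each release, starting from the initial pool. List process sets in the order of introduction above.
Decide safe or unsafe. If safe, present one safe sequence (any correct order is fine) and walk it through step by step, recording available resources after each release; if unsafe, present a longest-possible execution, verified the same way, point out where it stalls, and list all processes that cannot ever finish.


SAFE — a valid safe sequence is J1, J2, J4, J9, J5, J8.
Key observation: J1 is the earliest step where a requested resource binds exactly: need (0, 2, 1, 2), pool (1, 2, 1, 2) at its turn.
Verifying each step:
  pool = (1, 2, 1, 2)
  run J1 (needs (0, 2, 1, 2), free (1, 2, 1, 2)); after release of (2, 0, 2, 3) the pool is (3, 2, 3, 5)
  run J2 (needs (2, 1, 1, 2), free (3, 2, 3, 5)); after release of (0, 1, 2, 0) the pool is (3, 3, 5, 5)
  run J4 (needs (3, 2, 5, 1), free (3, 3, 5, 5)); after release of (2, 0, 0, 0) the pool is (5, 3, 5, 5)
  run J9 (needs (5, 3, 0, 5), free (5, 3, 5, 5)); after release of (2, 0, 0, 1) the pool is (7, 3, 5, 6)
  run J5 (needs (7, 3, 2, 2), free (7, 3, 5, 6)); after release of (0, 2, 1, 0) the pool is (7, 5, 6, 6)
  run J8 (needs (6, 3, 4, 5), free (7, 5, 6, 6)); after release of (1, 1, 2, 1) the pool is (8, 6, 8, 7)


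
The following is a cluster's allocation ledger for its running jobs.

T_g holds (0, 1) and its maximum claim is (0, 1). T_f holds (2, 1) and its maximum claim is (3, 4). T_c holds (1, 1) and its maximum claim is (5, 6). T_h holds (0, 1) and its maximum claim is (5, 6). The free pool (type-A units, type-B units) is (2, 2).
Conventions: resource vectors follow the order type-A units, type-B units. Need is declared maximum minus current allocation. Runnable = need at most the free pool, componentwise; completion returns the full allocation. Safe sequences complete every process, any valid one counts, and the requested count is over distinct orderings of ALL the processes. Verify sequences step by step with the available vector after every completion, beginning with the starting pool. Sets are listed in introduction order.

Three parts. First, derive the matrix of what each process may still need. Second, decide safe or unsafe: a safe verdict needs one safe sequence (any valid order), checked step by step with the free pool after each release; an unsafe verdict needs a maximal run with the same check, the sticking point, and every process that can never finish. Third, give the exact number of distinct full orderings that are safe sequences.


(1) Outstanding need per process (order type-A units, type-B units):
  T_g: (0, 0)
  T_f: (1, 3)
  T_c: (4, 5)
  T_h: (5, 5)
(2) UNSAFE — no complete ordering exists.
Key observation: once T_g, T_f finish, the pool peaks at (4, 4) — and every remaining process still needs more type-B units than that.
The run T_g, T_f cannot be extended any further. Step-by-step check:
  pool = (2, 2)
  T_g needs (0, 0) <= (2, 2) -> finishes; pool += (0, 1) = (2, 3)
  T_f needs (1, 3) <= (2, 3) -> finishes; pool += (2, 1) = (4, 4)
  T_c cannot run: need (4, 5) vs free (4, 4) (insufficient type-B units)
  T_h cannot run: need (5, 5) vs free (4, 4) (insufficient type-A units and type-B units)
Never able to finish: T_c and T_h.
(3) Exactly 0 of the possible complete orderings are safe sequences.


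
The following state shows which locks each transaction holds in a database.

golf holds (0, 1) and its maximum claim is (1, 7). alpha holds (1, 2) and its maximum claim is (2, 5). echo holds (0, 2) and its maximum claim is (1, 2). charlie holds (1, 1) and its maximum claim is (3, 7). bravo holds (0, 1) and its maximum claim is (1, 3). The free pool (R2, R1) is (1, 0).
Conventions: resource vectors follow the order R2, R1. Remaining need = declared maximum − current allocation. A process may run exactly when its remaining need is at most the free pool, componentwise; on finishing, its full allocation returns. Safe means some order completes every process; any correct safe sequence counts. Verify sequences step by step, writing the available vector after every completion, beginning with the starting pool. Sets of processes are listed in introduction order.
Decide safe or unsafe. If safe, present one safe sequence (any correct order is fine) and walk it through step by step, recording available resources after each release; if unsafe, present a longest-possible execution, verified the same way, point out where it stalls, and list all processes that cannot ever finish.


UNSAFE.
Key observation: after echo, bravo, alpha complete, (2, 5) is the best the pool ever gets, yet each leftover process wants more R1.
The run echo, bravo, alpha cannot be extended any further. Step-by-step check:
  pool = (1, 0)
  echo needs (1, 0) <= (1, 0) -> finishes; pool += (0, 2) = (1, 2)
  bravo needs (1, 2) <= (1, 2) -> finishes; pool += (0, 1) = (1, 3)
  alpha needs (1, 3) <= (1, 3) -> finishes; pool += (1, 2) = (2, 5)
  golf cannot run: need (1, 6) vs free (2, 5) (insufficient R1)
  charlie cannot run: need (2, 6) vs free (2, 5) (insufficient R1)
Permanently blocked: golf and charlie.


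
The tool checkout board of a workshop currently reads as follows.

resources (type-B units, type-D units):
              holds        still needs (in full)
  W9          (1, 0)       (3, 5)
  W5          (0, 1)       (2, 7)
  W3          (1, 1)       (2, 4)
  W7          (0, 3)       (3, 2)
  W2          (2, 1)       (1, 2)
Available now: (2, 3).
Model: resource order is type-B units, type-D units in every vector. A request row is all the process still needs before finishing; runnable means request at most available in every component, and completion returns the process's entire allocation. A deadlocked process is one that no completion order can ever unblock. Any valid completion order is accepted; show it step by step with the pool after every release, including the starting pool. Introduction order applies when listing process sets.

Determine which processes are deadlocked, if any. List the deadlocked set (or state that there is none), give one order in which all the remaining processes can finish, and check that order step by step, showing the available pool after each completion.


The deadlocked set is empty.
Key observation: there is always a runnable process — W2 first — so the state unwinds completely.
One completion order for the rest: W2, W7, W3, W9, W5. Walking it through:
  pool = (2, 3)
  W2 needs (1, 2) <= (2, 3) -> finishes; pool += (2, 1) = (4, 4)
  W7 needs (3, 2) <= (4, 4) -> finishes; pool += (0, 3) = (4, 7)
  W3 needs (2, 4) <= (4, 7) -> finishes; pool += (1, 1) = (5, 8)
  W9 needs (3, 5) <= (5, 8) -> finishes; pool += (1, 0) = (6, 8)
  W5 needs (2, 7) <= (6, 8) -> finishes; pool += (0, 1) = (6, 9)


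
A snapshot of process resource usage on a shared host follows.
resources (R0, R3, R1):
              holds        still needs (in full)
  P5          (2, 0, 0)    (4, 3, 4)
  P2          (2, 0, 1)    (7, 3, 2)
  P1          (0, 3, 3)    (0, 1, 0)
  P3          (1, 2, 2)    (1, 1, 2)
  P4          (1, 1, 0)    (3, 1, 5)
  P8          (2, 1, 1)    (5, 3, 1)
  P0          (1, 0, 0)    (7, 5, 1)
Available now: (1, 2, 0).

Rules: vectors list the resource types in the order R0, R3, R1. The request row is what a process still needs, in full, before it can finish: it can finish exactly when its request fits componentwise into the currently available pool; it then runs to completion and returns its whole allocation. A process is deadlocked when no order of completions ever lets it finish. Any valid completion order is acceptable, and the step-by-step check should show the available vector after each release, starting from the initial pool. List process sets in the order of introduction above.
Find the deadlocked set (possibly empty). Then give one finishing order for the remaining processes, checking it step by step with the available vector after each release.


The deadlocked set is P5, P2, P4, P8 and P0.
Key observation: the pool after P1, P3 is (2, 7, 5); every surviving request exceeds it in R0, so progress ends there.
The rest can finish in the order P1, P3. Walking it through:
  pool = (1, 2, 0)
  P1 needs (0, 1, 0) <= (1, 2, 0) -> finishes; pool += (0, 3, 3) = (1, 5, 3)
  P3 needs (1, 1, 2) <= (1, 5, 3) -> finishes; pool += (1, 2, 2) = (2, 7, 5)
The blocked processes can never fit:
  P5 cannot run: need (4, 3, 4) vs free (2, 7, 5) (insufficient R0)
  P2 cannot run: need (7, 3, 2) vs free (2, 7, 5) (insufficient R0)
  P4 cannot run: need (3, 1, 5) vs free (2, 7, 5) (insufficient R0)
  P8 cannot run: need (5, 3, 1) vs free (2, 7, 5) (insufficient R0)
  P0 cannot run: need (7, 5, 1) vs free (2, 7, 5) (insufficient R0)


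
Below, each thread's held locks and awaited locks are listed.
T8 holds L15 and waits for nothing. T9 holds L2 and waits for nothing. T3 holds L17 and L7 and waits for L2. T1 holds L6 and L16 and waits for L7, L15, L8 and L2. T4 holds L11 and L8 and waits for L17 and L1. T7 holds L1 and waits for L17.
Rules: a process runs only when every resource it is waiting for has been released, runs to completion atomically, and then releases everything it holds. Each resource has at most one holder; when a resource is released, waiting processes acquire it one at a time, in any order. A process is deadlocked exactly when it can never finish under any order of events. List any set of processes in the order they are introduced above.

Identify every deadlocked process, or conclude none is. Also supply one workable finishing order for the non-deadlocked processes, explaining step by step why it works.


No process is deadlocked.
Key observation: every chain of waits terminates; starting from the processes that wait on nothing, all the rest unlock in turn.
A valid finishing order for the others: T9, T3, T8, T7, T4, T1.
Walking it through:
  T9 waits on nothing -> runs at once and releases L2
  run T3 (all its waits — L2 — are resolved); releases L17 and L7
  T8 waits on nothing -> runs at once and releases L15
  run T7 (all its waits — L17 — are resolved); releases L1
  run T4 (all its waits — L17 and L1 — are resolved); releases L11 and L8
  run T1 (all its waits — L7, L15, L8 and L2 — are resolved); releases L6 and L16


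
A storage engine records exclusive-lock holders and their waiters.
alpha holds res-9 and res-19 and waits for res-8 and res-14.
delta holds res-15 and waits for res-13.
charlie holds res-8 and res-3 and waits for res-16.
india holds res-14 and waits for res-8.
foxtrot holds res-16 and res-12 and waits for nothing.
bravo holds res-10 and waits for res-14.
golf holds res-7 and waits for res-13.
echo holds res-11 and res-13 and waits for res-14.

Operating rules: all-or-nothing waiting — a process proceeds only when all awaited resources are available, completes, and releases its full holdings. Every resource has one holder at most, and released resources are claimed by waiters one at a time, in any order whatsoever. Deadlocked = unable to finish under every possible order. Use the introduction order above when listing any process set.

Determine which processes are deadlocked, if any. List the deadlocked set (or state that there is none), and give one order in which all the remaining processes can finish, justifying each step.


The deadlocked set is empty.
Key observation: the waits form no ring: some process can always run, and its releases unblock the others one by one.
A valid finishing order for the others: foxtrot, charlie, india, bravo, echo, golf, alpha, delta.
Check, step by step:
  run foxtrot (it waits on nothing); releases res-16 and res-12
  charlie: everything it awaited (res-16) is free; runs, freeing res-8 and res-3
  india: everything it awaited (res-8) is free; runs, freeing res-14
  bravo: everything it awaited (res-14) is free; runs, freeing res-10
  echo: everything it awaited (res-14) is free; runs, freeing res-11 and res-13
  golf: everything it awaited (res-13) is free; runs, freeing res-7
  alpha: everything it awaited (res-8 and res-14) is free; runs, freeing res-9 and res-19
  delta: everything it awaited (res-13) is free; runs, freeing res-15


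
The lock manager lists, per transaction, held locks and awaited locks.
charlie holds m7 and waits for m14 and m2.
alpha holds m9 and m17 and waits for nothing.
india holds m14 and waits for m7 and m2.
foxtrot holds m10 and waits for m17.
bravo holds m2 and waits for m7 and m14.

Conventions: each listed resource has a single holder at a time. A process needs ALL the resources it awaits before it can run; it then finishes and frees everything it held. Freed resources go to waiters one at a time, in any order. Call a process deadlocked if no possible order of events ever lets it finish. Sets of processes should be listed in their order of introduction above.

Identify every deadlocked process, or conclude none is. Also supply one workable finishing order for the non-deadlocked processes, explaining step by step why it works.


Deadlocked set: charlie, india and bravo.
Key observation: the knot is the closed ring of waits charlie -> india -> charlie; bravo is caught in further circular waits.
One completion order for the rest: alpha, foxtrot.
Walking it through:
  alpha: no waits; runs immediately, freeing m9 and m17
  run foxtrot (all its waits — m17 — are resolved); releases m10


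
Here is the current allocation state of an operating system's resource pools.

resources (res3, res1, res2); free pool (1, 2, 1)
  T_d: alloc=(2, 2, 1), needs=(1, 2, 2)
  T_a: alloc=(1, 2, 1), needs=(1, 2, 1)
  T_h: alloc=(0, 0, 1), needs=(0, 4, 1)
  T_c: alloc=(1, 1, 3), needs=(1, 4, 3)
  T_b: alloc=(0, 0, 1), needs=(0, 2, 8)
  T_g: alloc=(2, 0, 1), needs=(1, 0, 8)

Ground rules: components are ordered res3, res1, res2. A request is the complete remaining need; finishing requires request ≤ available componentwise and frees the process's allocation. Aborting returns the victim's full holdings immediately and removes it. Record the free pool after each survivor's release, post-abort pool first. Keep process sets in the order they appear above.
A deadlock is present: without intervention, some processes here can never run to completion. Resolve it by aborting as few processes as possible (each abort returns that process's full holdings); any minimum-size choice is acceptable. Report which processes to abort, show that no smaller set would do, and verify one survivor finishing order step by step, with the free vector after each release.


The answer: abort T_b.
Key observation: the deadlocked T_g becomes finishable only because T_b released (0, 0, 1); it completes at step 5 below.
Minimality: the empty abort set fails — the state is deadlocked as it stands.
One survivor order: T_d, T_a, T_c, T_h, T_g. Check, step by step (post-abort pool first):
  pool = (1, 2, 2)
  T_d: need (1, 2, 2) fits (1, 2, 2); releases (2, 2, 1), pool now (3, 4, 3)
  T_a: need (1, 2, 1) fits (3, 4, 3); releases (1, 2, 1), pool now (4, 6, 4)
  T_c: need (1, 4, 3) fits (4, 6, 4); releases (1, 1, 3), pool now (5, 7, 7)
  T_h: need (0, 4, 1) fits (5, 7, 7); releases (0, 0, 1), pool now (5, 7, 8)
  T_g: need (1, 0, 8) fits (5, 7, 8); releases (2, 0, 1), pool now (7, 7, 9)


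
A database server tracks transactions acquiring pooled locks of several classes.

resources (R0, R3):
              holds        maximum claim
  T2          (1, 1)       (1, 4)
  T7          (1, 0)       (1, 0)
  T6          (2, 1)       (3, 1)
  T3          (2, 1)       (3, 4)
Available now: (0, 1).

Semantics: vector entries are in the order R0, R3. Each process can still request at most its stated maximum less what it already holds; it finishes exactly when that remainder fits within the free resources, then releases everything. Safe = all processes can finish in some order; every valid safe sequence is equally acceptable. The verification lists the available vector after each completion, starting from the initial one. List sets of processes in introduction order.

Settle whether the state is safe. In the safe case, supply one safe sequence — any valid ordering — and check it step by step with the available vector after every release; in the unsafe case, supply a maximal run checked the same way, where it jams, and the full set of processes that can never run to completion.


UNSAFE — no complete ordering exists.
Key observation: even finishing T7, T6 leaves just (3, 2) free — too little R3 for any of the remaining processes.
The run T7, T6 cannot be extended any further. Step-by-step check:
  pool = (0, 1)
  run T7 (needs (0, 0), free (0, 1)); after release of (1, 0) the pool is (1, 1)
  run T6 (needs (1, 0), free (1, 1)); after release of (2, 1) the pool is (3, 2)
  T2 cannot run: need (0, 3) vs free (3, 2) (insufficient R3)
  T3 cannot run: need (1, 3) vs free (3, 2) (insufficient R3)
Permanently blocked: T2 and T3.


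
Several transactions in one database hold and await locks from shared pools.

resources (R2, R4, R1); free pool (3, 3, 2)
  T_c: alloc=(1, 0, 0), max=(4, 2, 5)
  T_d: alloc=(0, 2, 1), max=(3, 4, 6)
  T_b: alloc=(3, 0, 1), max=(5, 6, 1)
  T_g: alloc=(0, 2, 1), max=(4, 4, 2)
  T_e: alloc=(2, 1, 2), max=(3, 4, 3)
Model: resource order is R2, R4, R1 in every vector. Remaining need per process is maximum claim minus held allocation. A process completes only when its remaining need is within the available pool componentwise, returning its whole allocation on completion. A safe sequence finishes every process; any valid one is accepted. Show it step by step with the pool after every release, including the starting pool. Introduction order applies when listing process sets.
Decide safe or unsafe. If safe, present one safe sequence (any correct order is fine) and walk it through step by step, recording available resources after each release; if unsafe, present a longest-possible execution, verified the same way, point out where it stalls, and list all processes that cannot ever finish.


SAFE — a valid safe sequence is T_e, T_g, T_d, T_c, T_b.
Key observation: T_e marks the first exact bind of the order: its need (1, 3, 1) fits the free (3, 3, 2) with zero slack on a requested resource.
Verifying each step:
  pool = (3, 3, 2)
  T_e: need (1, 3, 1) fits (3, 3, 2); releases (2, 1, 2), pool now (5, 4, 4)
  T_g: need (4, 2, 1) fits (5, 4, 4); releases (0, 2, 1), pool now (5, 6, 5)
  T_d: need (3, 2, 5) fits (5, 6, 5); releases (0, 2, 1), pool now (5, 8, 6)
  T_c: need (3, 2, 5) fits (5, 8, 6); releases (1, 0, 0), pool now (6, 8, 6)
  T_b: need (2, 6, 0) fits (6, 8, 6); releases (3, 0, 1), pool now (9, 8, 7)


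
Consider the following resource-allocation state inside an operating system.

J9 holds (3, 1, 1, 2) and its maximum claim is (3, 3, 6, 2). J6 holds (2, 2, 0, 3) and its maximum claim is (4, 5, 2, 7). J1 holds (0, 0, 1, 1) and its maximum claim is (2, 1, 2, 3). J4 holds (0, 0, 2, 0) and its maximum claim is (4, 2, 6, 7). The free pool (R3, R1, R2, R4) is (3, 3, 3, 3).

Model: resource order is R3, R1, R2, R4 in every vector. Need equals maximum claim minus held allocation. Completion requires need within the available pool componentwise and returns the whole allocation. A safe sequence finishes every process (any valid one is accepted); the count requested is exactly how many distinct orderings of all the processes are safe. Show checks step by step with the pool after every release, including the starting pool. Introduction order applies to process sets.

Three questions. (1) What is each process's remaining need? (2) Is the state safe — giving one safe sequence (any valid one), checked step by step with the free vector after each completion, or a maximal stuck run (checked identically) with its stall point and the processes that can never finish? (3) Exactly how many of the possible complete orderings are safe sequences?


(1) Need matrix, components ordered R3, R1, R2, R4:
  J9: (0, 2, 5, 0)
  J6: (2, 3, 2, 4)
  J1: (2, 1, 1, 2)
  J4: (4, 2, 4, 7)
(2) SAFE, for example via the order J1, J6, J4, J9.
Key observation: J6 is the earliest step where a requested resource binds exactly: need (2, 3, 2, 4), pool (3, 3, 4, 4) at its turn.
Walking it through:
  pool = (3, 3, 3, 3)
  J1 needs (2, 1, 1, 2) <= (3, 3, 3, 3) -> finishes; pool += (0, 0, 1, 1) = (3, 3, 4, 4)
  J6 needs (2, 3, 2, 4) <= (3, 3, 4, 4) -> finishes; pool += (2, 2, 0, 3) = (5, 5, 4, 7)
  J4 needs (4, 2, 4, 7) <= (5, 5, 4, 7) -> finishes; pool += (0, 0, 2, 0) = (5, 5, 6, 7)
  J9 needs (0, 2, 5, 0) <= (5, 5, 6, 7) -> finishes; pool += (3, 1, 1, 2) = (8, 6, 7, 9)
(3) Exactly 1 of the possible complete orderings is a safe sequence.


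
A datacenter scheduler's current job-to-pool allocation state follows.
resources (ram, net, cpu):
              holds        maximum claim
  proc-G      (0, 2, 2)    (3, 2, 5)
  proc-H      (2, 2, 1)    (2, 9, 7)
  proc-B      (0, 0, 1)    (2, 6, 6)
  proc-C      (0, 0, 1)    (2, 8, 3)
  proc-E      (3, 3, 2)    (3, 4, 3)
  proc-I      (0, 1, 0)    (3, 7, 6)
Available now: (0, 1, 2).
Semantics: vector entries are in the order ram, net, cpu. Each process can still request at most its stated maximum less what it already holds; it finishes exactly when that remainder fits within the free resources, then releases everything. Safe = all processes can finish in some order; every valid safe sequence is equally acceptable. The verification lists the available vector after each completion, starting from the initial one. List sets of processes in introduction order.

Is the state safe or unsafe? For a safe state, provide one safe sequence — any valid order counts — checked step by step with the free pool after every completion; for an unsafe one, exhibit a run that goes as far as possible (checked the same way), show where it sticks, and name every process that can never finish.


SAFE. One safe sequence: proc-E, proc-G, proc-I, proc-H, proc-B, proc-C.
Key observation: the order's first zero-slack moment is proc-E ((0, 1, 1) needed, (0, 1, 2) free — a requested resource with nothing to spare).
Step-by-step check:
  pool = (0, 1, 2)
  run proc-E (needs (0, 1, 1), free (0, 1, 2)); after release of (3, 3, 2) the pool is (3, 4, 4)
  run proc-G (needs (3, 0, 3), free (3, 4, 4)); after release of (0, 2, 2) the pool is (3, 6, 6)
  run proc-I (needs (3, 6, 6), free (3, 6, 6)); after release of (0, 1, 0) the pool is (3, 7, 6)
  run proc-H (needs (0, 7, 6), free (3, 7, 6)); after release of (2, 2, 1) the pool is (5, 9, 7)
  run proc-B (needs (2, 6, 5), free (5, 9, 7)); after release of (0, 0, 1) the pool is (5, 9, 8)
  run proc-C (needs (2, 8, 2), free (5, 9, 8)); after release of (0, 0, 1) the pool is (5, 9, 9)


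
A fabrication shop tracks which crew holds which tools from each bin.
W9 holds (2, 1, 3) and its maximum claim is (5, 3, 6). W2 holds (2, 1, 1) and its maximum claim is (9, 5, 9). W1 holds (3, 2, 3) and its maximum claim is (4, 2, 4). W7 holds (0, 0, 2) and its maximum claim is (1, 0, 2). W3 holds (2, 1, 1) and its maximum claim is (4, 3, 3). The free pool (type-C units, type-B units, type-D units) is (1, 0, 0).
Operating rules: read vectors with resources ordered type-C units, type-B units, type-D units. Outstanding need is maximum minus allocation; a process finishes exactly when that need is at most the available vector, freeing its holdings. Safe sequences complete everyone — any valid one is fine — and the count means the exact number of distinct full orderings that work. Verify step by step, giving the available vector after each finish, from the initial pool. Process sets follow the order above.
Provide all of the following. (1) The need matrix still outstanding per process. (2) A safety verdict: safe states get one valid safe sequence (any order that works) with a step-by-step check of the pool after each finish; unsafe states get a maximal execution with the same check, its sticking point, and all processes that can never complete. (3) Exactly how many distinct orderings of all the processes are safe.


(1) Remaining need (order type-C units, type-B units, type-D units):
  W9: (3, 2, 3)
  W2: (7, 4, 8)
  W1: (1, 0, 1)
  W7: (1, 0, 0)
  W3: (2, 2, 2)
(2) SAFE, for example via the order W7, W1, W9, W3, W2.
Key observation: reading the order forward, W7 is the first process whose need (1, 0, 0) meets the free pool (1, 0, 0) exactly on a resource it requests.
Check, step by step:
  pool = (1, 0, 0)
  run W7 (needs (1, 0, 0), free (1, 0, 0)); after release of (0, 0, 2) the pool is (1, 0, 2)
  run W1 (needs (1, 0, 1), free (1, 0, 2)); after release of (3, 2, 3) the pool is (4, 2, 5)
  run W9 (needs (3, 2, 3), free (4, 2, 5)); after release of (2, 1, 3) the pool is (6, 3, 8)
  run W3 (needs (2, 2, 2), free (6, 3, 8)); after release of (2, 1, 1) the pool is (8, 4, 9)
  run W2 (needs (7, 4, 8), free (8, 4, 9)); after release of (2, 1, 1) the pool is (10, 5, 10)
(3) Precisely 2 of the possible complete orderings are safe sequences.


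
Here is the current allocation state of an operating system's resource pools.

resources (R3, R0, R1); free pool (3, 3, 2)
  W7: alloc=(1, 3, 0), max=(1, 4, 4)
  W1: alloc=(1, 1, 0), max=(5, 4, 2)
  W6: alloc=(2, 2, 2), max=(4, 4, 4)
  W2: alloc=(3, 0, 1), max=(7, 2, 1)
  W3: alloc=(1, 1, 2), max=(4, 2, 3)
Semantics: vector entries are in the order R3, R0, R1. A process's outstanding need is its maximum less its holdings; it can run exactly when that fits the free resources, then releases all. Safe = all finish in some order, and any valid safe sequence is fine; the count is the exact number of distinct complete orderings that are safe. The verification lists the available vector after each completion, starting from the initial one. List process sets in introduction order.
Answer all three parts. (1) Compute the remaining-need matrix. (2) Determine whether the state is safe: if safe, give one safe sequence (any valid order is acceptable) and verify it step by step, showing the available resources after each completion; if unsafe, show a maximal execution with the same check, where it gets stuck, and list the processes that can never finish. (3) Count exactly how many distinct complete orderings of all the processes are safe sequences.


(1) Remaining need (order R3, R0, R1):
  W7: (0, 1, 4)
  W1: (4, 3, 2)
  W6: (2, 2, 2)
  W2: (4, 2, 0)
  W3: (3, 1, 1)
(2) SAFE. One safe sequence: W3, W7, W6, W1, W2.
Key observation: the order's first zero-slack moment is W3 ((3, 1, 1) needed, (3, 3, 2) free — a requested resource with nothing to spare).
Step-by-step check:
  pool = (3, 3, 2)
  W3 needs (3, 1, 1) <= (3, 3, 2) -> finishes; pool += (1, 1, 2) = (4, 4, 4)
  W7 needs (0, 1, 4) <= (4, 4, 4) -> finishes; pool += (1, 3, 0) = (5, 7, 4)
  W6 needs (2, 2, 2) <= (5, 7, 4) -> finishes; pool += (2, 2, 2) = (7, 9, 6)
  W1 needs (4, 3, 2) <= (7, 9, 6) -> finishes; pool += (1, 1, 0) = (8, 10, 6)
  W2 needs (4, 2, 0) <= (8, 10, 6) -> finishes; pool += (3, 0, 1) = (11, 10, 7)
(3) Precisely 48 of the possible complete orderings are safe sequences.


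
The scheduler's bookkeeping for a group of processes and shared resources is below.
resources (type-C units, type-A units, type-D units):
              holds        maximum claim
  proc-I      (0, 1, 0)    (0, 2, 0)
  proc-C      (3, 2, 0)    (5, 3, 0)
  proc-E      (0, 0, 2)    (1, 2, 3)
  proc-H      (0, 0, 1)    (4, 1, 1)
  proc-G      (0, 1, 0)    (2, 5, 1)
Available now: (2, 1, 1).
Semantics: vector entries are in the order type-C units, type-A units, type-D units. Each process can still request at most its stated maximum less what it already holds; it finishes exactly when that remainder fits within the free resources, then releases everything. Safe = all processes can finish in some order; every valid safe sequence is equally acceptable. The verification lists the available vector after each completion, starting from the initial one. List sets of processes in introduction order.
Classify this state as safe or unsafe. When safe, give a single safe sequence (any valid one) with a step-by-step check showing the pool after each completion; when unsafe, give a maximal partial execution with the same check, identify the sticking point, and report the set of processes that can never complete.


The state is SAFE; one workable sequence: proc-I, proc-C, proc-H, proc-G, proc-E.
Key observation: proc-I is the earliest step where a requested resource binds exactly: need (0, 1, 0), pool (2, 1, 1) at its turn.
Step-by-step check:
  pool = (2, 1, 1)
  proc-I needs (0, 1, 0) <= (2, 1, 1) -> finishes; pool += (0, 1, 0) = (2, 2, 1)
  proc-C needs (2, 1, 0) <= (2, 2, 1) -> finishes; pool += (3, 2, 0) = (5, 4, 1)
  proc-H needs (4, 1, 0) <= (5, 4, 1) -> finishes; pool += (0, 0, 1) = (5, 4, 2)
  proc-G needs (2, 4, 1) <= (5, 4, 2) -> finishes; pool += (0, 1, 0) = (5, 5, 2)
  proc-E needs (1, 2, 1) <= (5, 5, 2) -> finishes; pool += (0, 0, 2) = (5, 5, 4)


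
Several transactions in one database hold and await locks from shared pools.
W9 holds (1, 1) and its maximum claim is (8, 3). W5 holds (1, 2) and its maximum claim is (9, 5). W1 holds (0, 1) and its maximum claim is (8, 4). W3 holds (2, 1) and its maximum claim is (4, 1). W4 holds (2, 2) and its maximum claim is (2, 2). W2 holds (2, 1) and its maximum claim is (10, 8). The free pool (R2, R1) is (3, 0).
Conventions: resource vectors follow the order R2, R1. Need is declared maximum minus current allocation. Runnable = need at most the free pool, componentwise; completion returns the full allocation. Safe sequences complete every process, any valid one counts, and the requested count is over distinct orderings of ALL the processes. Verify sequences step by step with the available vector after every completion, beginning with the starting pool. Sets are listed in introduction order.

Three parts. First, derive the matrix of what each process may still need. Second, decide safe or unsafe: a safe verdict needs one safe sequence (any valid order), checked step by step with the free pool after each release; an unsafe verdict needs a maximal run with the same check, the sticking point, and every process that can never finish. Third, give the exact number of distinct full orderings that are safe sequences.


(1) Outstanding need per process (order R2, R1):
  W9: (7, 2)
  W5: (8, 3)
  W1: (8, 3)
  W3: (2, 0)
  W4: (0, 0)
  W2: (8, 7)
(2) SAFE, for example via the order W4, W3, W9, W5, W1, W2.
Key observation: the order's first zero-slack moment is W9 ((7, 2) needed, (7, 3) free — a requested resource with nothing to spare).
Step-by-step check:
  pool = (3, 0)
  W4: need (0, 0) fits (3, 0); releases (2, 2), pool now (5, 2)
  W3: need (2, 0) fits (5, 2); releases (2, 1), pool now (7, 3)
  W9: need (7, 2) fits (7, 3); releases (1, 1), pool now (8, 4)
  W5: need (8, 3) fits (8, 4); releases (1, 2), pool now (9, 6)
  W1: need (8, 3) fits (9, 6); releases (0, 1), pool now (9, 7)
  W2: need (8, 7) fits (9, 7); releases (2, 1), pool now (11, 8)
(3) Precisely 4 of the possible complete orderings are safe sequences.


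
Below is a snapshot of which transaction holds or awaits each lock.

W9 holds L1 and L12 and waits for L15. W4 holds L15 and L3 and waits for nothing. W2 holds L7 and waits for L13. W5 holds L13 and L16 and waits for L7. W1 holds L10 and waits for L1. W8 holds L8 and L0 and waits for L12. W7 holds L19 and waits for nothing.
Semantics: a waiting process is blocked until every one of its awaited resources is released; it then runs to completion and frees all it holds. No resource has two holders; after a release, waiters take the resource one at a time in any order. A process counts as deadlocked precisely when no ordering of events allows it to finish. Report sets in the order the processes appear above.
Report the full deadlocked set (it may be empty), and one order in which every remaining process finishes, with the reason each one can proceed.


Deadlocked: W2 and W5.
Key observation: the cycle W2 -> W5 -> W2 can never break — each member waits on the next; no other process is dragged down with it.
A valid finishing order for the others: W4, W7, W9, W8, W1.
Walking it through:
  W4: no waits; runs immediately, freeing L15 and L3
  W7: no waits; runs immediately, freeing L19
  W9 waits on L15 — all released -> runs and releases L1 and L12
  W8 waits on L12 — all released -> runs and releases L8 and L0
  W1 waits on L1 — all released -> runs and releases L10
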